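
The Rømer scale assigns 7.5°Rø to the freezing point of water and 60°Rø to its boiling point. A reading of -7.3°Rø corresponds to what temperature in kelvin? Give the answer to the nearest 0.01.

244.96 K

Linear interpolation between the fixed points: C = (-7.3 - 7.5) × 100 / (60 - 7.5) = -28.1905°C.
Then -28.1905 + 273.15 = 244.96 K.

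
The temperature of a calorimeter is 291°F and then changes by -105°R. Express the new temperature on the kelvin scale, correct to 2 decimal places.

Initial temperature in Celsius: (291 - 32) × 5/9 = 143.8889°C.
The 105°R change is an interval, so only the factor 5/9 applies: -105 × 5/9 = -58.3333°C.
Final Celsius temperature: 143.8889 - 58.3333 = 85.5556°C.
In kelvin: 85.5556 + 273.15 = 358.71 K.

358.71 K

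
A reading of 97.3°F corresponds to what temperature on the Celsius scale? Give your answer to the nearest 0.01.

36.28°C

In Celsius: (97.3 - 32) × 5/9 = 36.2778°C.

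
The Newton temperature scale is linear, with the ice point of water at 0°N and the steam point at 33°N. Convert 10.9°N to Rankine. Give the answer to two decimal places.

551.12°R

Linear interpolation between the fixed points: C = (10.9 - 0) × 100 / (33 - 0) = 33.0303°C.
Then 33.0303 × 1.8 + 491.67 = 551.12°R.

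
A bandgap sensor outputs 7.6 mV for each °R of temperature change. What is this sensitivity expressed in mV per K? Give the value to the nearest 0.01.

13.68 mV per K

The quantity depends on a temperature interval, so only the ratio of degree sizes applies; the offset between the scales is irrelevant.
A change of 1 K is a change of 1.8°R, so per K the value is 7.6 × 1.8 = 13.68.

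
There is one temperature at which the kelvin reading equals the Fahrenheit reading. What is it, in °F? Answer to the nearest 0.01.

Let F be the Fahrenheit reading. The kelvin reading is K = 5/9·F + 255.372.
Set K = F: 5/9·F + 255.372 = F.
(-4/9)·F = -255.372  ⇒  F = 574.59.

574.59°F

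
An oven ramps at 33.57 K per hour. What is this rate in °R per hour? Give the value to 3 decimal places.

60.426 °R/hour

The quantity depends on a temperature interval, so only the ratio of degree sizes applies; the offset between the scales is irrelevant.
A change of 1 K is a change of 1.8°R, so 33.57 × 1.8 = 60.426.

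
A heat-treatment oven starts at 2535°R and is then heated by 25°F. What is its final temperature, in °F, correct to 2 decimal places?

Initial temperature in Celsius: (2535 - 491.67) × 5/9 = 1135.1833°C.
The 25°F change is an interval, so only the factor 5/9 applies: +25 × 5/9 = +13.8889°C.
Final Celsius temperature: 1135.1833 + 13.8889 = 1149.0722°C.
In Fahrenheit: 1149.0722 × 1.8 + 32 = 2100.33°F.

2100.33°F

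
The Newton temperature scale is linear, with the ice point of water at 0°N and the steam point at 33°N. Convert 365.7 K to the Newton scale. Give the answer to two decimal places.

First in Celsius: 365.7 - 273.15 = 92.5500°C.
Linearly onto the Newton scale: 0 + (92.5500 / 100) × (33 - 0) = 30.54°N.

30.54°N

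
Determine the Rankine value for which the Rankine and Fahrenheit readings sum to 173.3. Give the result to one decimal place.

316.5°R

Let R be the Rankine reading. The Fahrenheit reading is F = 1·R - 459.67.
Require R + F = 173.3: (2)·R - 459.67 = 173.3.
R = (173.3 + 459.67) / (2) = 316.5.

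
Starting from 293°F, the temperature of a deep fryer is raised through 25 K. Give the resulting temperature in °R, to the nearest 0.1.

797.7°R

Initial temperature in Celsius: (293 - 32) × 5/9 = 145.0000°C.
The 25 K change is an interval; Kelvin and Celsius degrees are the same size, so ΔC = +25°C.
Final Celsius temperature: 145.0000 + 25.0000 = 170.0000°C.
In Rankine: 170.0000 × 1.8 + 491.67 = 797.7°R.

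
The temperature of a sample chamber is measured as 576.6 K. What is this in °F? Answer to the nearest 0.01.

In Celsius: 576.6 - 273.15 = 303.4500°C.
In Fahrenheit: 303.4500 × 1.8 + 32 = 578.21°F.

578.21°F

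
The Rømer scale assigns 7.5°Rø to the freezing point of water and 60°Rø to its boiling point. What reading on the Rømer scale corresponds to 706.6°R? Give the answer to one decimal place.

70.2°Rø

First in Celsius: (706.6 - 491.67) × 5/9 = 119.4056°C.
Linearly onto the Rømer scale: 7.5 + (119.4056 / 100) × (60 - 7.5) = 70.2°Rø.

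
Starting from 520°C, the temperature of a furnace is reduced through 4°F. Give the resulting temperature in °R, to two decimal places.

The 4°F change is an interval, so only the factor 5/9 applies: -4 × 5/9 = -2.2222°C.
Final Celsius temperature: 520.0000 - 2.2222 = 517.7778°C.
In Rankine: 517.7778 × 1.8 + 491.67 = 1423.67°R.

1423.67°R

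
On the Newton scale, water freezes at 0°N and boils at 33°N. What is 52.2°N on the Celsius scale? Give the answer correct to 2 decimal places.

Linear interpolation between the fixed points: C = (52.2 - 0) × 100 / (33 - 0) = 158.1818°C.

158.18°C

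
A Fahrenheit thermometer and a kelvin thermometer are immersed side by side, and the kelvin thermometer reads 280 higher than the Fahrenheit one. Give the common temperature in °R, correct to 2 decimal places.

404.26°R

Let x be the Fahrenheit reading; then the kelvin reading is 5/9·x + 255.372.
(5/9·x + 255.372) - x = 280  ⇒  (-4/9)·x = 24.6278  ⇒  x = -55.4125°F.
In Celsius: (-55.4125 - 32) × 5/9 = -48.5625°C.
In Rankine: -48.5625 × 1.8 + 491.67 = 404.26°R.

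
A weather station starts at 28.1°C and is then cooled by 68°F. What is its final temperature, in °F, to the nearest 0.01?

14.58°F

The 68°F change is an interval, so only the factor 5/9 applies: -68 × 5/9 = -37.7778°C.
Final Celsius temperature: 28.1000 - 37.7778 = -9.6778°C.
In Fahrenheit: -9.6778 × 1.8 + 32 = 14.58°F.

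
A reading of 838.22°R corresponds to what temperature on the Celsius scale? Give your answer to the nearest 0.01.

192.53°C

In Celsius: (838.22 - 491.67) × 5/9 = 192.5278°C.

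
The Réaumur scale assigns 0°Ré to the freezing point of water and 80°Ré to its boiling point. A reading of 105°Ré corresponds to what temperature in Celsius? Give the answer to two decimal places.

Linear interpolation between the fixed points: C = (105 - 0) × 100 / (80 - 0) = 131.2500°C.

131.25°C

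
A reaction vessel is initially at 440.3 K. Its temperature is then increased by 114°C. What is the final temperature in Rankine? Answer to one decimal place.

Initial temperature in Celsius: 440.3 - 273.15 = 167.1500°C.
Final Celsius temperature: 167.1500 + 114.0000 = 281.1500°C.
In Rankine: 281.1500 × 1.8 + 491.67 = 997.7°R.

997.7°R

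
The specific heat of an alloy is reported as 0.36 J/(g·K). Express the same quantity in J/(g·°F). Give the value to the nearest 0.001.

0.200 J/(g·°F)

The quantity depends on a temperature interval, so only the ratio of degree sizes applies; the offset between the scales is irrelevant.
A change of 1°F is a change of 5/9 K, so per °F the value is 0.36 × 5/9 = 0.200.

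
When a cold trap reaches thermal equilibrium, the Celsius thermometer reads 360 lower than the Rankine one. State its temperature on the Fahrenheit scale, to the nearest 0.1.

Let x be the Rankine reading; then the Celsius reading is 5/9·x - 273.15.
(5/9·x - 273.15) - x = -360  ⇒  (-4/9)·x = -86.85  ⇒  x = 195.4125°R.
In Celsius: (195.4125 - 491.67) × 5/9 = -164.5875°C.
In Fahrenheit: -164.5875 × 1.8 + 32 = -264.3°F.

-264.3°F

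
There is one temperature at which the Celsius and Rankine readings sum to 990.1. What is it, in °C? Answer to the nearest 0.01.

Let C be the Celsius reading. The Rankine reading is R = 1.8·C + 491.67.
Require C + R = 990.1: (2.8)·C + 491.67 = 990.1.
C = (990.1 - 491.67) / (2.8) = 178.01.

178.01°C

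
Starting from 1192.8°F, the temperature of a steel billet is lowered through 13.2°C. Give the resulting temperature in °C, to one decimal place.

Initial temperature in Celsius: (1192.8 - 32) × 5/9 = 644.8889°C.
Final Celsius temperature: 644.8889 - 13.2000 = 631.6889°C.

631.7°C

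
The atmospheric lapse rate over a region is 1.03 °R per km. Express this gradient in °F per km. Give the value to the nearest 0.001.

1.030 °F/km

Since only a temperature interval is involved, the additive offset between the scales drops out.
A change of 1°R is a change of 1°F, so 1.03 × 1 = 1.030.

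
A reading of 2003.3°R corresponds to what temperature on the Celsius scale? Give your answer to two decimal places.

839.79°C

In Celsius: (2003.3 - 491.67) × 5/9 = 839.7944°C.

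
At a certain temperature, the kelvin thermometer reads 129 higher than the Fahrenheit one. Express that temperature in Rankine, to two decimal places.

744.01°R

Let x be the Fahrenheit reading; then the kelvin reading is 5/9·x + 255.372.
(5/9·x + 255.372) - x = 129  ⇒  (-4/9)·x = -126.372  ⇒  x = 284.3375°F.
In Celsius: (284.3375 - 32) × 5/9 = 140.1875°C.
In Rankine: 140.1875 × 1.8 + 491.67 = 744.01°R.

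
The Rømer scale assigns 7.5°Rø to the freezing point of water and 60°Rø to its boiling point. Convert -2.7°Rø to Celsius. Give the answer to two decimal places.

Linear interpolation between the fixed points: C = (-2.7 - 7.5) × 100 / (60 - 7.5) = -19.4286°C.

-19.43°C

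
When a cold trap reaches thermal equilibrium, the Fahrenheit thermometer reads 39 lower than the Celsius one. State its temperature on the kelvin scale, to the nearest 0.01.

Let x be the Celsius reading; then the Fahrenheit reading is 1.8·x + 32.
(1.8·x + 32) - x = -39  ⇒  (0.8)·x = -71  ⇒  x = -88.7500°C.
In kelvin: -88.7500 + 273.15 = 184.40 K.

184.40 K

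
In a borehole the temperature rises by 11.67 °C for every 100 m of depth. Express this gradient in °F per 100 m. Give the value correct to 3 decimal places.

Since only a temperature interval is involved, the additive offset between the scales drops out.
A change of 1°C is a change of 1.8°F, so 11.67 × 1.8 = 21.006.

21.006 °F/100 m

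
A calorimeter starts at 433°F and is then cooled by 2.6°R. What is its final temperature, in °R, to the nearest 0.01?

Initial temperature in Celsius: (433 - 32) × 5/9 = 222.7778°C.
The 2.6°R change is an interval, so only the factor 5/9 applies: -2.6 × 5/9 = -1.4444°C.
Final Celsius temperature: 222.7778 - 1.4444 = 221.3333°C.
In Rankine: 221.3333 × 1.8 + 491.67 = 890.07°R.

890.07°R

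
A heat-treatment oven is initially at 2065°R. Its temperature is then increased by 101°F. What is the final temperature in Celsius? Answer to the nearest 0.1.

Initial temperature in Celsius: (2065 - 491.67) × 5/9 = 874.0722°C.
The 101°F change is an interval, so only the factor 5/9 applies: +101 × 5/9 = +56.1111°C.
Final Celsius temperature: 874.0722 + 56.1111 = 930.1833°C.

930.2°C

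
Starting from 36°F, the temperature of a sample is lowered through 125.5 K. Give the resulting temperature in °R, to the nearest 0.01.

269.77°R

Initial temperature in Celsius: (36 - 32) × 5/9 = 2.2222°C.
The 125.5 K change is an interval; Kelvin and Celsius degrees are the same size, so ΔC = -125.5°C.
Final Celsius temperature: 2.2222 - 125.5000 = -123.2778°C.
In Rankine: -123.2778 × 1.8 + 491.67 = 269.77°R.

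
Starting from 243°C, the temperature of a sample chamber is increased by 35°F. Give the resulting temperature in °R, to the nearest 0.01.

964.07°R

The 35°F change is an interval, so only the factor 5/9 applies: +35 × 5/9 = +19.4444°C.
Final Celsius temperature: 243.0000 + 19.4444 = 262.4444°C.
In Rankine: 262.4444 × 1.8 + 491.67 = 964.07°R.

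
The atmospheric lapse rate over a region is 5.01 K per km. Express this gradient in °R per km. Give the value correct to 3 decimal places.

Since only a temperature interval is involved, the additive offset between the scales drops out.
A change of 1 K is a change of 1.8°R, so 5.01 × 1.8 = 9.018.

9.018 °R/km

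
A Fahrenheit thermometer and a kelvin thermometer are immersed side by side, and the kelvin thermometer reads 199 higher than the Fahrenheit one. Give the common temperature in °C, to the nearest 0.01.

Let x be the Fahrenheit reading; then the kelvin reading is 5/9·x + 255.372.
(5/9·x + 255.372) - x = 199  ⇒  (-4/9)·x = -56.3722  ⇒  x = 126.8375°F.
In Celsius: (126.8375 - 32) × 5/9 = 52.69°C.

52.69°C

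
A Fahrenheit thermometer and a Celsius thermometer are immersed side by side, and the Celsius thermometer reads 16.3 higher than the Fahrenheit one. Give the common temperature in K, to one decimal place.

212.8 K

Let x be the Fahrenheit reading; then the Celsius reading is 5/9·x - 17.7778.
(5/9·x - 17.7778) - x = 16.3  ⇒  (-4/9)·x = 34.0778  ⇒  x = -76.6750°F.
In Celsius: (-76.675 - 32) × 5/9 = -60.3750°C.
In kelvin: -60.3750 + 273.15 = 212.8 K.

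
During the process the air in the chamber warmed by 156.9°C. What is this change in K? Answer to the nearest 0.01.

156.90 K

Celsius and kelvin degrees are the same size, so the interval is unchanged: 156.90.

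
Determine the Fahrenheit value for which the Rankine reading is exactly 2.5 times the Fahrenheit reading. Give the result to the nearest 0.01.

Let F be the Fahrenheit reading. The Rankine reading is R = 1·F + 459.67.
Require R = 2.5·F: 1·F + 459.67 = 2.5·F.
(-1.5)·F = -459.67  ⇒  F = 306.45.

306.45°F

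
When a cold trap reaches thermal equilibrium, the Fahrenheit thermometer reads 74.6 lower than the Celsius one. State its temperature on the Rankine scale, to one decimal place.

Let x be the Celsius reading; then the Fahrenheit reading is 1.8·x + 32.
(1.8·x + 32) - x = -74.6  ⇒  (0.8)·x = -106.6  ⇒  x = -133.2500°C.
In Rankine: -133.2500 × 1.8 + 491.67 = 251.8°R.

251.8°R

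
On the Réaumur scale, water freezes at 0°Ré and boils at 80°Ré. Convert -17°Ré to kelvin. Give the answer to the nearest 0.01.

Linear interpolation between the fixed points: C = (-17 - 0) × 100 / (80 - 0) = -21.2500°C.
Then -21.2500 + 273.15 = 251.90 K.

251.90 K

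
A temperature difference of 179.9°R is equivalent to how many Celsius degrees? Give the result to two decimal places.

For a temperature interval the offset drops out; only the factor 5/9 applies.
179.9 × 5/9 = 99.94.

99.94°C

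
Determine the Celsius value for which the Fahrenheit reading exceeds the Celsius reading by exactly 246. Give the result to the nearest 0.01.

Let C be the Celsius reading. The Fahrenheit reading is F = 1.8·C + 32.
Require F - C = 246: (0.8)·C + 32 = 246.
C = (246 - 32) / (0.8) = 267.50.

267.50°C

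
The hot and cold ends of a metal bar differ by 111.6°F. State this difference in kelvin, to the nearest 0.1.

62.0 K

An interval of 1°F corresponds to 5/9 K.
111.6 × 5/9 = 62.0.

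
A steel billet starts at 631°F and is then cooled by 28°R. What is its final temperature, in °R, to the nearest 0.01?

1062.67°R

Initial temperature in Celsius: (631 - 32) × 5/9 = 332.7778°C.
The 28°R change is an interval, so only the factor 5/9 applies: -28 × 5/9 = -15.5556°C.
Final Celsius temperature: 332.7778 - 15.5556 = 317.2222°C.
In Rankine: 317.2222 × 1.8 + 491.67 = 1062.67°R.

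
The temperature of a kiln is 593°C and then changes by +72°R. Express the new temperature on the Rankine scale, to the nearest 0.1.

The 72°R change is an interval, so only the factor 5/9 applies: +72 × 5/9 = +40.0000°C.
Final Celsius temperature: 593.0000 + 40.0000 = 633.0000°C.
In Rankine: 633.0000 × 1.8 + 491.67 = 1631.1°R.

1631.1°R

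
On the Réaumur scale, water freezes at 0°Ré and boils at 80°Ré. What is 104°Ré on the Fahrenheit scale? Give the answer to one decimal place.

266.0°F

Linear interpolation between the fixed points: C = (104 - 0) × 100 / (80 - 0) = 130.0000°C.
Then 130.0000 × 1.8 + 32 = 266.0°F.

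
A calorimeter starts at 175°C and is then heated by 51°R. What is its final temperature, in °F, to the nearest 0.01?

398.00°F

The 51°R change is an interval, so only the factor 5/9 applies: +51 × 5/9 = +28.3333°C.
Final Celsius temperature: 175.0000 + 28.3333 = 203.3333°C.
In Fahrenheit: 203.3333 × 1.8 + 32 = 398.00°F.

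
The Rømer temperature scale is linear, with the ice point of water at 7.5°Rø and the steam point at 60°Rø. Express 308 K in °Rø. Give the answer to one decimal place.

First in Celsius: 308 - 273.15 = 34.8500°C.
Linearly onto the Rømer scale: 7.5 + (34.8500 / 100) × (60 - 7.5) = 25.8°Rø.

25.8°Rø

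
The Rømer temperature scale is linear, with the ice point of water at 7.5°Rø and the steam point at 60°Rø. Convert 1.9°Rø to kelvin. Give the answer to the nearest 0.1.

Linear interpolation between the fixed points: C = (1.9 - 7.5) × 100 / (60 - 7.5) = -10.6667°C.
Then -10.6667 + 273.15 = 262.5 K.

262.5 K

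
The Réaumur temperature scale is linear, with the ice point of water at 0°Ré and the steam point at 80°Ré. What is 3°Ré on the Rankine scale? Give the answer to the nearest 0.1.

498.4°R

Linear interpolation between the fixed points: C = (3 - 0) × 100 / (80 - 0) = 3.7500°C.
Then 3.7500 × 1.8 + 491.67 = 498.4°R.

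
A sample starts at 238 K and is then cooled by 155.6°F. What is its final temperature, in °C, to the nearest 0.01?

Initial temperature in Celsius: 238 - 273.15 = -35.1500°C.
The 155.6°F change is an interval, so only the factor 5/9 applies: -155.6 × 5/9 = -86.4444°C.
Final Celsius temperature: -35.1500 - 86.4444 = -121.5944°C.

-121.59°C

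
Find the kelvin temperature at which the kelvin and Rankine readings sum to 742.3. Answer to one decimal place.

265.1 K

Let K be the kelvin reading. The Rankine reading is R = 1.8·K.
Require K + R = 742.3: (2.8)·K = 742.3.
K = (742.3) / (2.8) = 265.1.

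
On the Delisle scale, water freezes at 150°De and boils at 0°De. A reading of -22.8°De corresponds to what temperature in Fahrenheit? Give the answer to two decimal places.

239.36°F

Linear interpolation between the fixed points: C = (-22.8 - 150) × 100 / (0 - 150) = 115.2000°C.
Then 115.2000 × 1.8 + 32 = 239.36°F.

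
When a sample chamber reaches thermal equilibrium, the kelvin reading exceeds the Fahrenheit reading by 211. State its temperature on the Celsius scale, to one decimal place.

Let x be the kelvin reading; then the Fahrenheit reading is 1.8·x - 459.67.
(1.8·x - 459.67) - x = -211  ⇒  (0.8)·x = 248.67  ⇒  x = 310.8375 K.
In Celsius: 310.8375 - 273.15 = 37.7°C.

37.7°C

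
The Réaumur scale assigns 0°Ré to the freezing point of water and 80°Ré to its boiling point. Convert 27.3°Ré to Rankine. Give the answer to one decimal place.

553.1°R

Linear interpolation between the fixed points: C = (27.3 - 0) × 100 / (80 - 0) = 34.1250°C.
Then 34.1250 × 1.8 + 491.67 = 553.1°R.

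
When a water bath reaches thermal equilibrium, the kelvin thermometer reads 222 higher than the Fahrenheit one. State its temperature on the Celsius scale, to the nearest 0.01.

Let x be the Fahrenheit reading; then the kelvin reading is 5/9·x + 255.372.
(5/9·x + 255.372) - x = 222  ⇒  (-4/9)·x = -33.3722  ⇒  x = 75.0875°F.
In Celsius: (75.0875 - 32) × 5/9 = 23.94°C.

23.94°C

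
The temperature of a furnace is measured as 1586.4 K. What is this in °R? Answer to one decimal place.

2855.5°R

In Celsius: 1586.4 - 273.15 = 1313.2500°C.
In Rankine: 1313.2500 × 1.8 + 491.67 = 2855.5°R.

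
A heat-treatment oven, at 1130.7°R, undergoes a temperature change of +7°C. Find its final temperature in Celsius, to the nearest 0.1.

362.0°C

Initial temperature in Celsius: (1130.7 - 491.67) × 5/9 = 355.0167°C.
Final Celsius temperature: 355.0167 + 7.0000 = 362.0167°C.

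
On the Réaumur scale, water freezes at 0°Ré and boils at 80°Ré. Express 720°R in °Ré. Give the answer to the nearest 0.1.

First in Celsius: (720 - 491.67) × 5/9 = 126.8500°C.
Linearly onto the Réaumur scale: 0 + (126.8500 / 100) × (80 - 0) = 101.5°Ré.

101.5°Ré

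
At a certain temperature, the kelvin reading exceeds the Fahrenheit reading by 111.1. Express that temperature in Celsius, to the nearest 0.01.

162.56°C

Let x be the Fahrenheit reading; then the kelvin reading is 5/9·x + 255.372.
(5/9·x + 255.372) - x = 111.1  ⇒  (-4/9)·x = -144.272  ⇒  x = 324.6125°F.
In Celsius: (324.6125 - 32) × 5/9 = 162.56°C.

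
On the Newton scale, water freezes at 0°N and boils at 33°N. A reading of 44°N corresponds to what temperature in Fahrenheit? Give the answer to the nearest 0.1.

Linear interpolation between the fixed points: C = (44 - 0) × 100 / (33 - 0) = 133.3333°C.
Then 133.3333 × 1.8 + 32 = 272.0°F.

272.0°F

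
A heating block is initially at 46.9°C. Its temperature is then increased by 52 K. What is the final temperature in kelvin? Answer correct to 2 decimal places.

The 52 K change is an interval; Kelvin and Celsius degrees are the same size, so ΔC = +52°C.
Final Celsius temperature: 46.9000 + 52.0000 = 98.9000°C.
In kelvin: 98.9000 + 273.15 = 372.05 K.

372.05 K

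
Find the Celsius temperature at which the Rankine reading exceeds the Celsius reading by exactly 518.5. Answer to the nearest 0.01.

Let C be the Celsius reading. The Rankine reading is R = 1.8·C + 491.67.
Require R - C = 518.5: (0.8)·C + 491.67 = 518.5.
C = (518.5 - 491.67) / (0.8) = 33.54.

33.54°C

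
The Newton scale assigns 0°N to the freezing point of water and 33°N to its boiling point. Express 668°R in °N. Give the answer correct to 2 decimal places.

First in Celsius: (668 - 491.67) × 5/9 = 97.9611°C.
Linearly onto the Newton scale: 0 + (97.9611 / 100) × (33 - 0) = 32.33°N.

32.33°N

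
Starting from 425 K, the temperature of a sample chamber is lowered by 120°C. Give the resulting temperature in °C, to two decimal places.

Initial temperature in Celsius: 425 - 273.15 = 151.8500°C.
Final Celsius temperature: 151.8500 - 120.0000 = 31.8500°C.

31.85°C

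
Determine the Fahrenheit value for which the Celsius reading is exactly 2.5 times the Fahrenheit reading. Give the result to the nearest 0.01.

-9.14°F

Let F be the Fahrenheit reading. The Celsius reading is C = 5/9·F - 17.7778.
Require C = 2.5·F: 5/9·F - 17.7778 = 2.5·F.
(-35/18)·F = 17.7778  ⇒  F = -9.14.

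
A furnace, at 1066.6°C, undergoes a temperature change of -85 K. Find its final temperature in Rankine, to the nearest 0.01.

The 85 K change is an interval; Kelvin and Celsius degrees are the same size, so ΔC = -85°C.
Final Celsius temperature: 1066.6000 - 85.0000 = 981.6000°C.
In Rankine: 981.6000 × 1.8 + 491.67 = 2258.55°R.

2258.55°R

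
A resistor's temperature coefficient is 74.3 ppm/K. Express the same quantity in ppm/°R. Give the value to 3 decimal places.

The quantity depends on a temperature interval, so only the ratio of degree sizes applies; the offset between the scales is irrelevant.
A change of 1°R is a change of 5/9 K, so per °R the value is 74.3 × 5/9 = 41.278.

41.278 ppm/°R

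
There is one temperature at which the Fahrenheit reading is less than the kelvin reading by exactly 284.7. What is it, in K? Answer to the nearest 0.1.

218.7 K

Let K be the kelvin reading. The Fahrenheit reading is F = 1.8·K - 459.67.
Require F - K = -284.7: (0.8)·K - 459.67 = -284.7.
K = (-284.7 + 459.67) / (0.8) = 218.7.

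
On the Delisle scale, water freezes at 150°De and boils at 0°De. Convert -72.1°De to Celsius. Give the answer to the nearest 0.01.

Linear interpolation between the fixed points: C = (-72.1 - 150) × 100 / (0 - 150) = 148.0667°C.

148.07°C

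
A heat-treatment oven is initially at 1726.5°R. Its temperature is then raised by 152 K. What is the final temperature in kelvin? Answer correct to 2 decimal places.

1111.17 K

Initial temperature in Celsius: (1726.5 - 491.67) × 5/9 = 686.0167°C.
The 152 K change is an interval; Kelvin and Celsius degrees are the same size, so ΔC = +152°C.
Final Celsius temperature: 686.0167 + 152.0000 = 838.0167°C.
In kelvin: 838.0167 + 273.15 = 1111.17 K.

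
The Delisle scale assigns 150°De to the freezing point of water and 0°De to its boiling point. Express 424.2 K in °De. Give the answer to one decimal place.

-76.6°De

First in Celsius: 424.2 - 273.15 = 151.0500°C.
Linearly onto the Delisle scale: 150 + (151.0500 / 100) × (0 - 150) = -76.6°De.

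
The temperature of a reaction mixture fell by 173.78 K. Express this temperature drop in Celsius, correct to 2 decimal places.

Kelvin and Celsius degrees are the same size, so the interval is unchanged: 173.78.

173.78°C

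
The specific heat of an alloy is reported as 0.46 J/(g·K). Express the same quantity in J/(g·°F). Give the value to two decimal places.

0.26 J/(g·°F)

The quantity depends on a temperature interval, so only the ratio of degree sizes applies; the offset between the scales is irrelevant.
A change of 1°F is a change of 5/9 K, so per °F the value is 0.46 × 5/9 = 0.26.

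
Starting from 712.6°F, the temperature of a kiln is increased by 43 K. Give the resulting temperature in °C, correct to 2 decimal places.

Initial temperature in Celsius: (712.6 - 32) × 5/9 = 378.1111°C.
The 43 K change is an interval; Kelvin and Celsius degrees are the same size, so ΔC = +43°C.
Final Celsius temperature: 378.1111 + 43.0000 = 421.1111°C.

421.11°C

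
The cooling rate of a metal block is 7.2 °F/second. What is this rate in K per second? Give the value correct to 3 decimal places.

Since only a temperature interval is involved, the additive offset between the scales drops out.
A change of 1°F is a change of 5/9 K, so 7.2 × 5/9 = 4.000.

4.000 K/second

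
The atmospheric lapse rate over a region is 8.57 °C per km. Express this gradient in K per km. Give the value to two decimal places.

Since only a temperature interval is involved, the additive offset between the scales drops out.
A change of 1°C is a change of 1 K, so 8.57 × 1 = 8.57.

8.57 K/km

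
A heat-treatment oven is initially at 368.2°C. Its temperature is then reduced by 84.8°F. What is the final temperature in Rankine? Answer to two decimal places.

The 84.8°F change is an interval, so only the factor 5/9 applies: -84.8 × 5/9 = -47.1111°C.
Final Celsius temperature: 368.2000 - 47.1111 = 321.0889°C.
In Rankine: 321.0889 × 1.8 + 491.67 = 1069.63°R.

1069.63°R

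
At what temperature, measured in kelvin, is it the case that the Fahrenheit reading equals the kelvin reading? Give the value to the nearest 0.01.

Let K be the kelvin reading. The Fahrenheit reading is F = 1.8·K - 459.67.
Set F = K: 1.8·K - 459.67 = K.
(0.8)·K = 459.67  ⇒  K = 574.59.

574.59 K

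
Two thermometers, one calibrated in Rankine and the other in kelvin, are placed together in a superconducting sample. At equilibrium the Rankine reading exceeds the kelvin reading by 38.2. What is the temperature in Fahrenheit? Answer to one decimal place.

Let x be the Rankine reading; then the kelvin reading is 5/9·x.
(5/9·x) - x = -38.2  ⇒  (-4/9)·x = -38.2  ⇒  x = 85.9500°R.
In Celsius: (85.95 - 491.67) × 5/9 = -225.4000°C.
In Fahrenheit: -225.4000 × 1.8 + 32 = -373.7°F.

-373.7°F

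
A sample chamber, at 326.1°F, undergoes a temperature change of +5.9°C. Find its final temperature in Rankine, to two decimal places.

796.39°R

Initial temperature in Celsius: (326.1 - 32) × 5/9 = 163.3889°C.
Final Celsius temperature: 163.3889 + 5.9000 = 169.2889°C.
In Rankine: 169.2889 × 1.8 + 491.67 = 796.39°R.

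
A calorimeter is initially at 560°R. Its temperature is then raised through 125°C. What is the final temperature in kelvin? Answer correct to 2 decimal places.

Initial temperature in Celsius: (560 - 491.67) × 5/9 = 37.9611°C.
Final Celsius temperature: 37.9611 + 125.0000 = 162.9611°C.
In kelvin: 162.9611 + 273.15 = 436.11 K.

436.11 K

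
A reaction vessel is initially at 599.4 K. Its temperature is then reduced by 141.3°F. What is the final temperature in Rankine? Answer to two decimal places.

937.62°R

Initial temperature in Celsius: 599.4 - 273.15 = 326.2500°C.
The 141.3°F change is an interval, so only the factor 5/9 applies: -141.3 × 5/9 = -78.5000°C.
Final Celsius temperature: 326.2500 - 78.5000 = 247.7500°C.
In Rankine: 247.7500 × 1.8 + 491.67 = 937.62°R.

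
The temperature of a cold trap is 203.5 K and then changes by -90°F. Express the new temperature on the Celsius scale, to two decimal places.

Initial temperature in Celsius: 203.5 - 273.15 = -69.6500°C.
The 90°F change is an interval, so only the factor 5/9 applies: -90 × 5/9 = -50.0000°C.
Final Celsius temperature: -69.6500 - 50.0000 = -119.6500°C.

-119.65°C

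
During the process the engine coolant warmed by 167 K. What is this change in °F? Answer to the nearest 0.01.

For a temperature interval the offset drops out; only the factor 1.8 applies.
167 × 1.8 = 300.60.

300.60°F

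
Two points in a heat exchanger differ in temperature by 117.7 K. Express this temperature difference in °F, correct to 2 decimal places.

211.86°F

Only the scale ratio 1.8 matters for a change in temperature.
117.7 × 1.8 = 211.86.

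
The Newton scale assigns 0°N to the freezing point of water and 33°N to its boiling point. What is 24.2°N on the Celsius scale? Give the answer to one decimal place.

73.3°C

Linear interpolation between the fixed points: C = (24.2 - 0) × 100 / (33 - 0) = 73.3333°C.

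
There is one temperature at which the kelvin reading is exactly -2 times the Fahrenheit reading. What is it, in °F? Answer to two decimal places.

-99.93°F

Let F be the Fahrenheit reading. The kelvin reading is K = 5/9·F + 255.372.
Require K = -2·F: 5/9·F + 255.372 = -2·F.
(23/9)·F = -255.372  ⇒  F = -99.93.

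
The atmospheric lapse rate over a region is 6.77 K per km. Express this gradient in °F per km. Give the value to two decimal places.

12.19 °F/km

Since only a temperature interval is involved, the additive offset between the scales drops out.
A change of 1 K is a change of 1.8°F, so 6.77 × 1.8 = 12.19.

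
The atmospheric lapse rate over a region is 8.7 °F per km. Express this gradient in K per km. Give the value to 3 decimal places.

The quantity depends on a temperature interval, so only the ratio of degree sizes applies; the offset between the scales is irrelevant.
A change of 1°F is a change of 5/9 K, so 8.7 × 5/9 = 4.833.

4.833 K/km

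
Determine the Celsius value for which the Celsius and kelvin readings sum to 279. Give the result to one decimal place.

Let C be the Celsius reading. The kelvin reading is K = 1·C + 273.15.
Require C + K = 279: (2)·C + 273.15 = 279.
C = (279 - 273.15) / (2) = 2.9.

2.9°C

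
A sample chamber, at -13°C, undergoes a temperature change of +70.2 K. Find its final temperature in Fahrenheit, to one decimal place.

135.0°F

The 70.2 K change is an interval; Kelvin and Celsius degrees are the same size, so ΔC = +70.2°C.
Final Celsius temperature: -13.0000 + 70.2000 = 57.2000°C.
In Fahrenheit: 57.2000 × 1.8 + 32 = 135.0°F.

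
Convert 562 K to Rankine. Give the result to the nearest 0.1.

1011.6°R

In Celsius: 562 - 273.15 = 288.8500°C.
In Rankine: 288.8500 × 1.8 + 491.67 = 1011.6°R.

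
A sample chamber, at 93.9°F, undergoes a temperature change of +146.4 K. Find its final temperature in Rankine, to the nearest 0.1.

817.1°R

Initial temperature in Celsius: (93.9 - 32) × 5/9 = 34.3889°C.
The 146.4 K change is an interval; Kelvin and Celsius degrees are the same size, so ΔC = +146.4°C.
Final Celsius temperature: 34.3889 + 146.4000 = 180.7889°C.
In Rankine: 180.7889 × 1.8 + 491.67 = 817.1°R.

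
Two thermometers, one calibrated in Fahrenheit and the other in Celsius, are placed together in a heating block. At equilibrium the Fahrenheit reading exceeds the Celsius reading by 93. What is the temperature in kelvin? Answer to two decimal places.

349.40 K

Let x be the Fahrenheit reading; then the Celsius reading is 5/9·x - 17.7778.
(5/9·x - 17.7778) - x = -93  ⇒  (-4/9)·x = -75.2222  ⇒  x = 169.2500°F.
In Celsius: (169.25 - 32) × 5/9 = 76.2500°C.
In kelvin: 76.2500 + 273.15 = 349.40 K.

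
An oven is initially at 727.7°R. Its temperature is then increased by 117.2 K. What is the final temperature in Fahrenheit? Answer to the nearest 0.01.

Initial temperature in Celsius: (727.7 - 491.67) × 5/9 = 131.1278°C.
The 117.2 K change is an interval; Kelvin and Celsius degrees are the same size, so ΔC = +117.2°C.
Final Celsius temperature: 131.1278 + 117.2000 = 248.3278°C.
In Fahrenheit: 248.3278 × 1.8 + 32 = 478.99°F.

478.99°F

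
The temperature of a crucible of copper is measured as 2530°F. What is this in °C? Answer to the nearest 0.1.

In Celsius: (2530 - 32) × 5/9 = 1387.7778°C.

1387.8°C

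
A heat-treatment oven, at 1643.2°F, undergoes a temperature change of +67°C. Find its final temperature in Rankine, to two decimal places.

2223.47°R

Initial temperature in Celsius: (1643.2 - 32) × 5/9 = 895.1111°C.
Final Celsius temperature: 895.1111 + 67.0000 = 962.1111°C.
In Rankine: 962.1111 × 1.8 + 491.67 = 2223.47°R.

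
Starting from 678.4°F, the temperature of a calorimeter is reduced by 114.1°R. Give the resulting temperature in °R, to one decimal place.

Initial temperature in Celsius: (678.4 - 32) × 5/9 = 359.1111°C.
The 114.1°R change is an interval, so only the factor 5/9 applies: -114.1 × 5/9 = -63.3889°C.
Final Celsius temperature: 359.1111 - 63.3889 = 295.7222°C.
In Rankine: 295.7222 × 1.8 + 491.67 = 1024.0°R.

1024.0°R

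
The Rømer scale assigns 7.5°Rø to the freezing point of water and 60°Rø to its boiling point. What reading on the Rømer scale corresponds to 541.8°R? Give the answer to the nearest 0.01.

First in Celsius: (541.8 - 491.67) × 5/9 = 27.8500°C.
Linearly onto the Rømer scale: 7.5 + (27.8500 / 100) × (60 - 7.5) = 22.12°Rø.

22.12°Rø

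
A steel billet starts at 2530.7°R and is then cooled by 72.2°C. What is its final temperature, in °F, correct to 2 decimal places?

1941.07°F

Initial temperature in Celsius: (2530.7 - 491.67) × 5/9 = 1132.7944°C.
Final Celsius temperature: 1132.7944 - 72.2000 = 1060.5944°C.
In Fahrenheit: 1060.5944 × 1.8 + 32 = 1941.07°F.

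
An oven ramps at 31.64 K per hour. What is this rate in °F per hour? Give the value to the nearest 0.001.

56.952 °F/hour

The quantity depends on a temperature interval, so only the ratio of degree sizes applies; the offset between the scales is irrelevant.
A change of 1 K is a change of 1.8°F, so 31.64 × 1.8 = 56.952.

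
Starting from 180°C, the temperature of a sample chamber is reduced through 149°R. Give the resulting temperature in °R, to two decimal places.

666.67°R

The 149°R change is an interval, so only the factor 5/9 applies: -149 × 5/9 = -82.7778°C.
Final Celsius temperature: 180.0000 - 82.7778 = 97.2222°C.
In Rankine: 97.2222 × 1.8 + 491.67 = 666.67°R.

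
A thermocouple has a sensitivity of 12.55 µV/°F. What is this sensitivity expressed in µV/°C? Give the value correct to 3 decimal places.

22.590 µV/°C

Since only a temperature interval is involved, the additive offset between the scales drops out.
A change of 1°C is a change of 1.8°F, so per °C the value is 12.55 × 1.8 = 22.590.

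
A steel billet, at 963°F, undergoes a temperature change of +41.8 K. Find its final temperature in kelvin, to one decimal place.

Initial temperature in Celsius: (963 - 32) × 5/9 = 517.2222°C.
The 41.8 K change is an interval; Kelvin and Celsius degrees are the same size, so ΔC = +41.8°C.
Final Celsius temperature: 517.2222 + 41.8000 = 559.0222°C.
In kelvin: 559.0222 + 273.15 = 832.2 K.

832.2 K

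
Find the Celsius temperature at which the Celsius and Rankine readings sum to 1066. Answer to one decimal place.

205.1°C

Let C be the Celsius reading. The Rankine reading is R = 1.8·C + 491.67.
Require C + R = 1066: (2.8)·C + 491.67 = 1066.
C = (1066 - 491.67) / (2.8) = 205.1.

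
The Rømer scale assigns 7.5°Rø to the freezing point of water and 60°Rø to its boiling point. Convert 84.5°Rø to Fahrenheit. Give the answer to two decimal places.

296.00°F

Linear interpolation between the fixed points: C = (84.5 - 7.5) × 100 / (60 - 7.5) = 146.6667°C.
Then 146.6667 × 1.8 + 32 = 296.00°F.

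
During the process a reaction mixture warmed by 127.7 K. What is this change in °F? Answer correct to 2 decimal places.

229.86°F

An interval of 1 K corresponds to 1.8°F.
127.7 × 1.8 = 229.86.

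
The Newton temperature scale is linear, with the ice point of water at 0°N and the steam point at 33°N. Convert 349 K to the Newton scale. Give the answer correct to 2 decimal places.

First in Celsius: 349 - 273.15 = 75.8500°C.
Linearly onto the Newton scale: 0 + (75.8500 / 100) × (33 - 0) = 25.03°N.

25.03°N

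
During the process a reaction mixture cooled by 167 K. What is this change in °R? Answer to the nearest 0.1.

300.6°R

Only the scale ratio 1.8 matters for a change in temperature.
167 × 1.8 = 300.6.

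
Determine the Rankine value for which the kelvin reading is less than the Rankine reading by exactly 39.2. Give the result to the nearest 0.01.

Let R be the Rankine reading. The kelvin reading is K = 5/9·R.
Require K - R = -39.2: (-4/9)·R = -39.2.
R = (-39.2) / (-4/9) = 88.20.

88.20°R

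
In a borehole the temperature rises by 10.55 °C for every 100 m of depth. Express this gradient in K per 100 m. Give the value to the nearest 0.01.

10.55 K/100 m

Since only a temperature interval is involved, the additive offset between the scales drops out.
A change of 1°C is a change of 1 K, so 10.55 × 1 = 10.55.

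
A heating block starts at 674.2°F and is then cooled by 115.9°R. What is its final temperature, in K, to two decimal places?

Initial temperature in Celsius: (674.2 - 32) × 5/9 = 356.7778°C.
The 115.9°R change is an interval, so only the factor 5/9 applies: -115.9 × 5/9 = -64.3889°C.
Final Celsius temperature: 356.7778 - 64.3889 = 292.3889°C.
In kelvin: 292.3889 + 273.15 = 565.54 K.

565.54 K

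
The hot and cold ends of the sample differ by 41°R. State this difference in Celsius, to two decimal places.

Only the scale ratio 5/9 matters for a change in temperature.
41 × 5/9 = 22.78.

22.78°C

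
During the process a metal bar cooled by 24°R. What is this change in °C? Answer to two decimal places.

13.33°C

Only the scale ratio 5/9 matters for a change in temperature.
24 × 5/9 = 13.33.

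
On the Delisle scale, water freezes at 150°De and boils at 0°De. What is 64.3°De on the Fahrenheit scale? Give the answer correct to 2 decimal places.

Linear interpolation between the fixed points: C = (64.3 - 150) × 100 / (0 - 150) = 57.1333°C.
Then 57.1333 × 1.8 + 32 = 134.84°F.

134.84°F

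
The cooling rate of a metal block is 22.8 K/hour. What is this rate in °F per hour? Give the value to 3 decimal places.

The quantity depends on a temperature interval, so only the ratio of degree sizes applies; the offset between the scales is irrelevant.
A change of 1 K is a change of 1.8°F, so 22.8 × 1.8 = 41.040.

41.040 °F/hour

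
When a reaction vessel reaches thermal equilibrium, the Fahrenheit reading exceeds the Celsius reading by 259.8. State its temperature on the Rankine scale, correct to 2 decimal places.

Let x be the Celsius reading; then the Fahrenheit reading is 1.8·x + 32.
(1.8·x + 32) - x = 259.8  ⇒  (0.8)·x = 227.8  ⇒  x = 284.7500°C.
In Rankine: 284.7500 × 1.8 + 491.67 = 1004.22°R.

1004.22°R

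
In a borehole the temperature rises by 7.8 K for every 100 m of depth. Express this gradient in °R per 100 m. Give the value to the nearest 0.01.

14.04 °R/100 m

The quantity depends on a temperature interval, so only the ratio of degree sizes applies; the offset between the scales is irrelevant.
A change of 1 K is a change of 1.8°R, so 7.8 × 1.8 = 14.04.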